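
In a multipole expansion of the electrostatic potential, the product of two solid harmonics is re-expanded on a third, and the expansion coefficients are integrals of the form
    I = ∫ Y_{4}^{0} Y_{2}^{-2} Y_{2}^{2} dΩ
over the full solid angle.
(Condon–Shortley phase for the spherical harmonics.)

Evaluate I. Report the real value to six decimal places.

0.040299

Checks pass: Σm=0; 8 even; l₃=2∈[2,6].
(2·4+1)(2·2+1)(2·2+1) = 225
Δ: 4! 4! 0! / 9! → 1/630
sum: t=2:+1/16 = 1/16
3j²(4 2 2; 0 0 0) = Δ·Π!·Σ² = 2/35  (sign +1)
sum: t=0:+1/576 = 1/576
3j²(4 2 2; 0 -2 2) = Δ·Π!·Σ² = 1/630  (sign +1)
combine: 4πI² = 225·2/35·1/630 = 1/49
take √, sign +1: I = 0.04029926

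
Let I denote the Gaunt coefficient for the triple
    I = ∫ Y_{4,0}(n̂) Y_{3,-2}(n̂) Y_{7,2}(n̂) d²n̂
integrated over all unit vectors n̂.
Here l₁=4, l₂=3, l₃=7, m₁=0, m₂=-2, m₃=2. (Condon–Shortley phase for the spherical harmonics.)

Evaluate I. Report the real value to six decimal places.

0.169123

Checks pass: Σm=0; 14 even; l₃=7∈[1,7].
(2·4+1)(2·3+1)(2·7+1) = 945
Δ: 0! 8! 6! / 15! → 1/45045
sum: t=0:+1/20736 = 1/20736
3j²(4 3 7; 0 0 0) = Δ·Π!·Σ² = 35/1287  (sign -1)
sum: t=0:+1/69120 = 1/69120
3j²(4 3 7; 0 -2 2) = Δ·Π!·Σ² = 2/143  (sign -1)
combine: 4πI² = 945·35/1287·2/143 = 7350/20449
take √, sign +1: I = 0.16912301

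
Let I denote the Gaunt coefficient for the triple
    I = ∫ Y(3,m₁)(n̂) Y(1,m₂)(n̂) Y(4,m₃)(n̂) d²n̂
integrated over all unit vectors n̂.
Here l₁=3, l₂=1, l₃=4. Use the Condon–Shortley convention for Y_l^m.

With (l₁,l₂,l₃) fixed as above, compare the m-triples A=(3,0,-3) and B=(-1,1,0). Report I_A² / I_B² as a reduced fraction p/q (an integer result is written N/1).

Same 3,1,4: normalisation and zero-m 3j drop out of the ratio.
A: Δ: 0! 6! 2! / 9! → 1/252; sum: t=0:+1/720 = 1/720; 3j²(3 1 4; 3 0 -3) = Δ·Π!·Σ² = 1/36  (sign -1)
B: Δ: 0! 6! 2! / 9! → 1/252; sum: t=0:+1/96 = 1/96; 3j²(3 1 4; -1 1 0) = Δ·Π!·Σ² = 1/42  (sign +1)
I_A²/I_B² = (1/36)/(1/42) = 7/6

7/6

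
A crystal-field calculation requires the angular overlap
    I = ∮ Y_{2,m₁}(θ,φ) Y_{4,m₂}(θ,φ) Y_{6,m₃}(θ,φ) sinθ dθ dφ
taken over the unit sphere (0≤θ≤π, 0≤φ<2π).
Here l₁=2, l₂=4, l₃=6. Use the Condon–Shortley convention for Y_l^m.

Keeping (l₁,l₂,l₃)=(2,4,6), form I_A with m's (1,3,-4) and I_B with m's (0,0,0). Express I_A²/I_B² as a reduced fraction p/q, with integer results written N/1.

Same 2,4,6: normalisation and zero-m 3j drop out of the ratio.
A: Δ: 0! 4! 8! / 13! → 1/6435; sum: t=0:+1/30240 = 1/30240; 3j²(2 4 6; 1 3 -4) = Δ·Π!·Σ² = 16/429  (sign +1)
B: Δ: 0! 4! 8! / 13! → 1/6435; sum: t=0:+1/2304 = 1/2304; 3j²(2 4 6; 0 0 0) = Δ·Π!·Σ² = 5/143  (sign +1)
I_A²/I_B² = (16/429)/(5/143) = 16/15

16/15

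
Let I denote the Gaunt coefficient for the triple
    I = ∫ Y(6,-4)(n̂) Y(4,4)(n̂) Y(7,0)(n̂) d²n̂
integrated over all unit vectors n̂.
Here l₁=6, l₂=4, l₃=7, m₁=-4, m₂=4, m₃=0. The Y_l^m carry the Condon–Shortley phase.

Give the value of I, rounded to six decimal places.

L=17 odd ⇒ parity kills the (l;000) factor ⇒ I = 0

0.000000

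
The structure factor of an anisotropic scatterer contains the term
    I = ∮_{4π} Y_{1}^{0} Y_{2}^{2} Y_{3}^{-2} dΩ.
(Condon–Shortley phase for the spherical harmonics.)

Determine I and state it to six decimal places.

0.184674

m-sum 0 ✓  L=6 even ✓  1≤3≤3 ✓
Π(2lᵢ+1) = 3×5×7 = 105
triangle coeff Δ(1,2,3) = 1/105
Σ_t [0,0]: t=0:+1/4 = 1/4
(3j)²=3/35 [(1 2 3; 0 0 0)], sign=-1
Σ_t [0,0]: t=0:+1/24 = 1/24
(3j)²=1/21 [(1 2 3; 0 2 -2)], sign=-1
⇒ 4πI² = 3/7
I = (+1)√(3/7/(4π)) = 0.18467439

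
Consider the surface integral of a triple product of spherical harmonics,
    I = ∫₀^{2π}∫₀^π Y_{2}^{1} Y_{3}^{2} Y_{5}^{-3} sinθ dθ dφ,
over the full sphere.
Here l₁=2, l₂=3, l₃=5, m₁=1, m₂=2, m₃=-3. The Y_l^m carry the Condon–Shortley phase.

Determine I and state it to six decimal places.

-0.253584

Rules hold: Σm=0, L=10 even, 1≤5≤5.
N = 5·7·11 = 385
Δ = 0!·4!·6!/11! = 1/2310
Racah Σ t=0..0: t=0:+1/144 = 1/144
⇒ 3j(2 3 5; 0 0 0)² = 10/231, sgn -1
Racah Σ t=0..0: t=0:+1/720 = 1/720
⇒ 3j(2 3 5; 1 2 -3)² = 8/165, sgn +1
4πI² = N·(3j₀)²·(3jₘ)² = 80/99
I = -1·√(0.808081/4π) = -0.25358436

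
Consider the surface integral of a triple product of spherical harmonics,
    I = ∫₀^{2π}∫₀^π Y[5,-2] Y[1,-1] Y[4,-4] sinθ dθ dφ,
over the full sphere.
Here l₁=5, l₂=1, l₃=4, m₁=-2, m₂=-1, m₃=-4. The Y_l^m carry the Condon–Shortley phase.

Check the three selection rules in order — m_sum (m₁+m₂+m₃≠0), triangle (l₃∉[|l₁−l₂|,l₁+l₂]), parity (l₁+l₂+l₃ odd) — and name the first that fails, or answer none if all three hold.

m_sum

m₁+m₂+m₃ = -2 − 1 − 4 = -7  ✗
triangle: |5−1|=4 ≤ l₃=4 ≤ 5+1=6
parity: l₁+l₂+l₃ = 10 is even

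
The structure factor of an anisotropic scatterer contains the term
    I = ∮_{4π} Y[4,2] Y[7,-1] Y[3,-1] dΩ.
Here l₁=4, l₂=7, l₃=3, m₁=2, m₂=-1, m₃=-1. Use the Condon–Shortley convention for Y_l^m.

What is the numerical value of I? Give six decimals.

-0.138088

Rules hold: Σm=0, L=14 even, 3≤3≤11.
N = 9·15·7 = 945
Δ = 8!·0!·6!/15! = 1/45045
Racah Σ t=4..4: t=4:+1/20736 = 1/20736
⇒ 3j(4 7 3; 0 0 0)² = 35/1287, sgn -1
Racah Σ t=2..2: t=2:+1/69120 = 1/69120
⇒ 3j(4 7 3; 2 -1 -1)² = 4/429, sgn +1
4πI² = N·(3j₀)²·(3jₘ)² = 4900/20449
I = -1·√(0.239621/4π) = -0.13808836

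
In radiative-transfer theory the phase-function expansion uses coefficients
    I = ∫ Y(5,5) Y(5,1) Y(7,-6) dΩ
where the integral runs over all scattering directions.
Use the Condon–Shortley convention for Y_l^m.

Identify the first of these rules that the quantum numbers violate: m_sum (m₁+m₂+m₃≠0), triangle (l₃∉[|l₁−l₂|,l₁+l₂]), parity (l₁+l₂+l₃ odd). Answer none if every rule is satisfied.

azimuthal sum: 5 + 1 − 6 = 0  ✓
0 ≤ 7 ≤ 10 (triangle on l)  ✓
L = 5 + 5 + 7 = 17 (odd)  ✗

parity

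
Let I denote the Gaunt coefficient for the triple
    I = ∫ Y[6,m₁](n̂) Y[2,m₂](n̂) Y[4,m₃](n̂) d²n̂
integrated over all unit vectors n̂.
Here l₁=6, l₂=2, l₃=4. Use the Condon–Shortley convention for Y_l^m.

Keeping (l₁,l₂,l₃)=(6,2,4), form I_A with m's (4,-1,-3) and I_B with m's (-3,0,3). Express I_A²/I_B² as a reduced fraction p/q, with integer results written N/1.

20/9

l's match ⇒ only the (l;m) 3-j factors differ between A and B.
A: triangle coeff Δ(6,2,4) = 1/6435; Σ_t [1,1]: t=1:−1/30240 = -1/30240; (3j)²=16/429 [(6 2 4; 4 -1 -3)], sign=+1
B: triangle coeff Δ(6,2,4) = 1/6435; Σ_t [2,2]: t=2:+1/20160 = 1/20160; (3j)²=12/715 [(6 2 4; -3 0 3)], sign=-1
I_A²/I_B² = (16/429)/(12/715) = 20/9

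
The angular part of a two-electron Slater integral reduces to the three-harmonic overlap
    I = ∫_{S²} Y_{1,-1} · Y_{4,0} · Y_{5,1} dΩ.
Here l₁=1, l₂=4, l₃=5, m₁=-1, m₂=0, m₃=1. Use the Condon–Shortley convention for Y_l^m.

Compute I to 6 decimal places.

Checks pass: Σm=0; 10 even; l₃=5∈[3,5].
(2·1+1)(2·4+1)(2·5+1) = 297
Δ: 0! 2! 8! / 11! → 1/495
sum: t=0:+1/576 = 1/576
3j²(1 4 5; 0 0 0) = Δ·Π!·Σ² = 5/99  (sign -1)
sum: t=0:+1/1152 = 1/1152
3j²(1 4 5; -1 0 1) = Δ·Π!·Σ² = 1/33  (sign +1)
combine: 4πI² = 297·5/99·1/33 = 5/11
take √, sign -1: I = -0.19018827

-0.190188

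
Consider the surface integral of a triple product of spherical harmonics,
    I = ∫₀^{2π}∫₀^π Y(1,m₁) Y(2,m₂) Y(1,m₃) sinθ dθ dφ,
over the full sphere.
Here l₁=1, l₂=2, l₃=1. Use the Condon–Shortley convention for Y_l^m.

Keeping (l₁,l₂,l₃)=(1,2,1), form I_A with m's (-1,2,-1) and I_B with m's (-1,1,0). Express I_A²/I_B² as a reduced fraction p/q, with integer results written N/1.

2/1

l's match ⇒ only the (l;m) 3-j factors differ between A and B.
A: triangle coeff Δ(1,2,1) = 1/30; Σ_t [2,2]: t=2:+1/4 = 1/4; (3j)²=1/5 [(1 2 1; -1 2 -1)], sign=+1
B: triangle coeff Δ(1,2,1) = 1/30; Σ_t [2,2]: t=2:+1/2 = 1/2; (3j)²=1/10 [(1 2 1; -1 1 0)], sign=-1
I_A²/I_B² = (1/5)/(1/10) = 2/1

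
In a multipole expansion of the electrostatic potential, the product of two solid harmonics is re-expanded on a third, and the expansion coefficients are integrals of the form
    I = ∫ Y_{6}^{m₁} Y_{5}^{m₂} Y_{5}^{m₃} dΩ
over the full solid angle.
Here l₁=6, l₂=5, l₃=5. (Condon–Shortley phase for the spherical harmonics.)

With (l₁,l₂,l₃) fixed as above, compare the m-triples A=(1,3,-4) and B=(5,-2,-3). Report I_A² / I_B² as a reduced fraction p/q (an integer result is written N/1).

11/2

l's match ⇒ only the (l;m) 3-j factors differ between A and B.
A: triangle coeff Δ(6,5,5) = 1/28588560; Σ_t [4,5]: t=4:+1/138240 t=5:−1/518400 = 11/2073600; (3j)²=77/4420 [(6 5 5; 1 3 -4)], sign=-1
B: triangle coeff Δ(6,5,5) = 1/28588560; Σ_t [0,1]: t=0:+1/518400 t=1:−1/345600 = -1/1036800; (3j)²=7/2210 [(6 5 5; 5 -2 -3)], sign=-1
I_A²/I_B² = (77/4420)/(7/2210) = 11/2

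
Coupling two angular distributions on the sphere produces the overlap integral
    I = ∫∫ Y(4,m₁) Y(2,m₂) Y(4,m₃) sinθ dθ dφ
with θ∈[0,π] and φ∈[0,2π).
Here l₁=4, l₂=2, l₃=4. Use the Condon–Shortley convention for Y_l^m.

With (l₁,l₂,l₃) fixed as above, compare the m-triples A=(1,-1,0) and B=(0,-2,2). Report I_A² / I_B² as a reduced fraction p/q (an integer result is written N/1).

Same 4,2,4: normalisation and zero-m 3j drop out of the ratio.
A: Δ: 2! 6! 2! / 11! → 1/13860; sum: t=0:+1/72 t=1:−1/96 = 1/288; 3j²(4 2 4; 1 -1 0) = Δ·Π!·Σ² = 1/462  (sign +1)
B: Δ: 2! 6! 2! / 11! → 1/13860; sum: t=0:+1/192 = 1/192; 3j²(4 2 4; 0 -2 2) = Δ·Π!·Σ² = 3/77  (sign +1)
I_A²/I_B² = (1/462)/(3/77) = 1/18

1/18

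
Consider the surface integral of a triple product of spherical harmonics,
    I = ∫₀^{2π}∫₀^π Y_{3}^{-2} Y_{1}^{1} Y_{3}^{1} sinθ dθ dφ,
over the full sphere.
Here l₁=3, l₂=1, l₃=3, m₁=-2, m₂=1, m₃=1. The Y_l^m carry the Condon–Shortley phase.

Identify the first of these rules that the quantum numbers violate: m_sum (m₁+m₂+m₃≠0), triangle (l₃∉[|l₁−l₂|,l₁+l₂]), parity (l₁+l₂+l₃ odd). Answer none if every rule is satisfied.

parity

Σmᵢ = 0  ✓
l₃∈[|l₁−l₂|,l₁+l₂]=[2,4], have l₃=3  ✓
Σlᵢ = 7 ⇒ odd  ✗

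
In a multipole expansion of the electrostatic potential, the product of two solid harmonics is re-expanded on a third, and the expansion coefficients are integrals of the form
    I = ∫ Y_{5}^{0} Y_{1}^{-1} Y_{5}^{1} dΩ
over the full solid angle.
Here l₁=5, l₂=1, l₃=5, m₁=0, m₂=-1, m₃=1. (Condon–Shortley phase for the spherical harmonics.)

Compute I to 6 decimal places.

L=11 odd ⇒ parity kills the (l;000) factor ⇒ I = 0

0.000000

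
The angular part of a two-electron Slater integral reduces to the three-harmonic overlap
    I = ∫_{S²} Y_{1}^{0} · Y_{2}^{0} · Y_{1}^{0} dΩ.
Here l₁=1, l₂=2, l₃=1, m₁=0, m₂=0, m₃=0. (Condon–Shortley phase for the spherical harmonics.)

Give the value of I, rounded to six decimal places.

0.252313

Checks pass: Σm=0; 4 even; l₃=1∈[1,3].
(2·1+1)(2·2+1)(2·1+1) = 45
Δ: 2! 0! 2! / 5! → 1/30
sum: t=1:−1/1 = -1/1
3j²(1 2 1; 0 0 0) = Δ·Π!·Σ² = 2/15  (sign +1)
(m-triple is (0,0,0) — same symbol as above.)
combine: 4πI² = 45·2/15·2/15 = 4/5
take √, sign +1: I = 0.25231325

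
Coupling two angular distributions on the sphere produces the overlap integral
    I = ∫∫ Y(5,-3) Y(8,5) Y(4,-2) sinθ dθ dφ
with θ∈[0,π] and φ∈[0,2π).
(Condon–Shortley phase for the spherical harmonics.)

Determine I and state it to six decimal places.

0.000000

Σlᵢ=17 odd — θ-integrand is odd under cosθ→−cosθ; I=0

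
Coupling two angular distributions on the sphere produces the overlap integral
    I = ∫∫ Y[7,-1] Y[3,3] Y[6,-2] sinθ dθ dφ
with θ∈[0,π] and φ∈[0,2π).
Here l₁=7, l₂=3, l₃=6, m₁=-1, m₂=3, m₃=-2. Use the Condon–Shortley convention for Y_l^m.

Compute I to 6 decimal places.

Rules hold: Σm=0, L=16 even, 4≤6≤10.
N = 15·7·13 = 1365
Δ = 4!·10!·2!/17! = 1/2042040
Racah Σ t=1..3: t=1:−1/207360 t=2:+1/57600 t=3:−1/207360 = 1/129600
⇒ 3j(7 3 6; 0 0 0)² = 168/12155, sgn +1
Racah Σ t=4..4: t=4:+1/829440 = 1/829440
⇒ 3j(7 3 6; -1 3 -2)² = 35/2431, sgn +1
4πI² = N·(3j₀)²·(3jₘ)² = 123480/454597
I = +1·√(0.271625/4π) = 0.14702124

0.147021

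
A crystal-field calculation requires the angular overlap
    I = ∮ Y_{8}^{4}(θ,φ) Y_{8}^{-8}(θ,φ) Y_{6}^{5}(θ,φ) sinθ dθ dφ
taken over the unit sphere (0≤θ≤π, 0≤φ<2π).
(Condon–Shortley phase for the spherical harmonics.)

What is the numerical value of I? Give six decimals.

0.000000

Σmᵢ = 1 ≠ 0, so the φ-integral vanishes; I = 0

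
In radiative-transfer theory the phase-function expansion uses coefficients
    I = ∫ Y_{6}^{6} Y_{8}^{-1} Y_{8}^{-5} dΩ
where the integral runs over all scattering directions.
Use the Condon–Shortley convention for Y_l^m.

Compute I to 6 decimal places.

Rules hold: Σm=0, L=22 even, 2≤8≤14.
N = 13·17·17 = 3757
Δ = 6!·6!·10!/23! = 1/13742520792
Racah Σ t=0..6: t=0:+1/41803776000 t=1:−1/435456000 t=2:+1/39813120 t=3:−1/18662400 t=4:+1/39813120 t=5:−1/435456000 t=6:+1/41803776000 = -11/1393459200
⇒ 3j(6 8 8; 0 0 0)² = 600/96577, sgn -1
Racah Σ t=0..0: t=0:+1/15676416000 = 1/15676416000
⇒ 3j(6 8 8; 6 -1 -5)² = 72/7429, sgn -1
4πI² = N·(3j₀)²·(3jₘ)² = 43200/190969
I = +1·√(0.226215/4π) = 0.13417003

0.134170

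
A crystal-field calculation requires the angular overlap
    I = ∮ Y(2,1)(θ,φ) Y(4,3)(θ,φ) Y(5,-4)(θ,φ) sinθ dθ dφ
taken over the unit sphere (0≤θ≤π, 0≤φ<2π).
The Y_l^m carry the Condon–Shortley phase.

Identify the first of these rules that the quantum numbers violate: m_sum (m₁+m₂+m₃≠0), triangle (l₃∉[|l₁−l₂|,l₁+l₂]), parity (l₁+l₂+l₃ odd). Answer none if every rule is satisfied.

m₁+m₂+m₃ = 1 + 3 − 4 = 0  ✓
triangle: |2−4|=2 ≤ l₃=5 ≤ 2+4=6  ✓
parity: l₁+l₂+l₃ = 11 is odd  ✗

parity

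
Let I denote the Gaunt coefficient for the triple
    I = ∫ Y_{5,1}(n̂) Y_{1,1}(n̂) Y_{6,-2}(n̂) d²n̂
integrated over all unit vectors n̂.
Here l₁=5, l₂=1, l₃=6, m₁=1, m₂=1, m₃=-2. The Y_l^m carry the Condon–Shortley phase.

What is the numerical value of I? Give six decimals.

Rules hold: Σm=0, L=12 even, 4≤6≤6.
N = 11·3·13 = 429
Δ = 0!·10!·2!/13! = 1/858
Racah Σ t=0..0: t=0:+1/14400 = 1/14400
⇒ 3j(5 1 6; 0 0 0)² = 6/143, sgn +1
Racah Σ t=0..0: t=0:+1/34560 = 1/34560
⇒ 3j(5 1 6; 1 1 -2)² = 14/429, sgn +1
4πI² = N·(3j₀)²·(3jₘ)² = 84/143
I = +1·√(0.587413/4π) = 0.21620548

0.216205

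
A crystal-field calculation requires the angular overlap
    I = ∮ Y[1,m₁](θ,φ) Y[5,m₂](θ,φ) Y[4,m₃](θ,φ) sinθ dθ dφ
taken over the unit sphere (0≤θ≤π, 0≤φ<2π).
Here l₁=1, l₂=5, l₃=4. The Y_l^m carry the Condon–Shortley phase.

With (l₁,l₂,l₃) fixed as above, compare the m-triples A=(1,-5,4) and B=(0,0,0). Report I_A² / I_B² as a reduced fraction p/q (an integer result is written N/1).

9/5

Shared (l₁,l₂,l₃)=(1,5,4): N and (l;000)² cancel in I_A²/I_B².
A: Δ = 2!·0!·8!/11! = 1/495; Racah Σ t=0..0: t=0:+1/80640 = 1/80640; ⇒ 3j(1 5 4; 1 -5 4)² = 1/11, sgn +1
B: Δ = 2!·0!·8!/11! = 1/495; Racah Σ t=1..1: t=1:−1/576 = -1/576; ⇒ 3j(1 5 4; 0 0 0)² = 5/99, sgn -1
I_A²/I_B² = (1/11)/(5/99) = 9/5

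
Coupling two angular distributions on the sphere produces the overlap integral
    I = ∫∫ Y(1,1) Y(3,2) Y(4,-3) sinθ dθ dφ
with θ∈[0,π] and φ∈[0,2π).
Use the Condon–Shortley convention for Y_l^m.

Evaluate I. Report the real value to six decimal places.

m-sum 0 ✓  L=8 even ✓  2≤4≤4 ✓
Π(2lᵢ+1) = 3×7×9 = 189
triangle coeff Δ(1,3,4) = 1/252
Σ_t [0,0]: t=0:+1/36 = 1/36
(3j)²=4/63 [(1 3 4; 0 0 0)], sign=+1
Σ_t [0,0]: t=0:+1/240 = 1/240
(3j)²=1/12 [(1 3 4; 1 2 -3)], sign=-1
⇒ 4πI² = 1/1
I = (-1)√(1/1/(4π)) = -0.28209479

-0.282095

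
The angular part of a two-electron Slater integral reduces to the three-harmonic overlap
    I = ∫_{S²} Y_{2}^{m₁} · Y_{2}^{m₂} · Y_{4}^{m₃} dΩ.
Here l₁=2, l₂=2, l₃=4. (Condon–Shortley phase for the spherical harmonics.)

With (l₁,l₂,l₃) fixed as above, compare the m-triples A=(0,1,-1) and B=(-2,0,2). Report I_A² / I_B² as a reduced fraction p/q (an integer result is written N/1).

Shared (l₁,l₂,l₃)=(2,2,4): N and (l;000)² cancel in I_A²/I_B².
A: Δ = 0!·4!·4!/9! = 1/630; Racah Σ t=0..0: t=0:+1/24 = 1/24; ⇒ 3j(2 2 4; 0 1 -1)² = 1/21, sgn -1
B: Δ = 0!·4!·4!/9! = 1/630; Racah Σ t=0..0: t=0:+1/96 = 1/96; ⇒ 3j(2 2 4; -2 0 2)² = 1/42, sgn +1
I_A²/I_B² = (1/21)/(1/42) = 2/1

2/1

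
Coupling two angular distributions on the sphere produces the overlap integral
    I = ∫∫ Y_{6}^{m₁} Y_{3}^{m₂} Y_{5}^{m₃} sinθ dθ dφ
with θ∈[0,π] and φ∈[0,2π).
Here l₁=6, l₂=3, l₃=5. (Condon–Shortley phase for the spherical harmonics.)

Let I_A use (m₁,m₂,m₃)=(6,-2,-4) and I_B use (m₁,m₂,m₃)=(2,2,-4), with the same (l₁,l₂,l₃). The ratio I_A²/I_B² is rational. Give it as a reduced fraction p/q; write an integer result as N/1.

Same 6,3,5: normalisation and zero-m 3j drop out of the ratio.
A: Δ: 4! 8! 2! / 15! → 1/675675; sum: t=0:+1/967680 = 1/967680; 3j²(6 3 5; 6 -2 -4) = Δ·Π!·Σ² = 3/91  (sign -1)
B: Δ: 4! 8! 2! / 15! → 1/675675; sum: t=3:−1/60480 t=4:+1/967680 = -1/64512; 3j²(6 3 5; 2 2 -4) = Δ·Π!·Σ² = 15/1001  (sign +1)
I_A²/I_B² = (3/91)/(15/1001) = 11/5

11/5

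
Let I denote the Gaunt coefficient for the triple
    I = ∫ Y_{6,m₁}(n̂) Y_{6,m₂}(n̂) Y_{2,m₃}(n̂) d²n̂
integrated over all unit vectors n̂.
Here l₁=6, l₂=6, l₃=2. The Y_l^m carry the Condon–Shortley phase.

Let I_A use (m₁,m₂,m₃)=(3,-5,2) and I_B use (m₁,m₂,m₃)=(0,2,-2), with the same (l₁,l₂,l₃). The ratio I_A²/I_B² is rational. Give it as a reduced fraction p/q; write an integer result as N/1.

Same 6,6,2: normalisation and zero-m 3j drop out of the ratio.
A: Δ: 10! 2! 2! / 15! → 1/90090; sum: t=1:−1/1451520 = -1/1451520; 3j²(6 6 2; 3 -5 2) = Δ·Π!·Σ² = 1/91  (sign -1)
B: Δ: 10! 2! 2! / 15! → 1/90090; sum: t=6:+1/69120 = 1/69120; 3j²(6 6 2; 0 2 -2) = Δ·Π!·Σ² = 4/143  (sign +1)
I_A²/I_B² = (1/91)/(4/143) = 11/28

11/28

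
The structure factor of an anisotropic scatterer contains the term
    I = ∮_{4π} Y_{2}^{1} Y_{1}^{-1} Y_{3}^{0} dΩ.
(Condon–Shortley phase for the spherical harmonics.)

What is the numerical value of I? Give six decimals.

0.143048

Rules hold: Σm=0, L=6 even, 1≤3≤3.
N = 5·3·7 = 105
Δ = 0!·4!·2!/7! = 1/105
Racah Σ t=0..0: t=0:+1/4 = 1/4
⇒ 3j(2 1 3; 0 0 0)² = 3/35, sgn -1
Racah Σ t=0..0: t=0:+1/12 = 1/12
⇒ 3j(2 1 3; 1 -1 0)² = 1/35, sgn -1
4πI² = N·(3j₀)²·(3jₘ)² = 9/35
I = +1·√(0.257143/4π) = 0.14304817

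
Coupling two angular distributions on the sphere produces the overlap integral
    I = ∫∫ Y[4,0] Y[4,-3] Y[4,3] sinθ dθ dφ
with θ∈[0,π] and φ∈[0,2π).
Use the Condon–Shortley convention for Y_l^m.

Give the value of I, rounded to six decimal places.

0.159788

Rules hold: Σm=0, L=12 even, 0≤4≤8.
N = 9·9·9 = 729
Δ = 4!·4!·4!/13! = 1/450450
Racah Σ t=0..4: t=0:+1/13824 t=1:−1/216 t=2:+1/64 t=3:−1/216 t=4:+1/13824 = 5/768
⇒ 3j(4 4 4; 0 0 0)² = 18/1001, sgn +1
Racah Σ t=0..1: t=0:+1/3456 t=1:−1/864 = -1/1152
⇒ 3j(4 4 4; 0 -3 3)² = 7/286, sgn +1
4πI² = N·(3j₀)²·(3jₘ)² = 6561/20449
I = +1·√(0.320847/4π) = 0.15978796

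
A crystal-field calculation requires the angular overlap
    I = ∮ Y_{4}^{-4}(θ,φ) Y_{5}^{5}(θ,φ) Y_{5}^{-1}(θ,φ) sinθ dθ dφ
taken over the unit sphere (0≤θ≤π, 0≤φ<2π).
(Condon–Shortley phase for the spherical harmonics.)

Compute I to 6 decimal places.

-0.075170

Rules hold: Σm=0, L=14 even, 1≤5≤9.
N = 9·11·11 = 1089
Δ = 4!·4!·6!/15! = 1/3153150
Racah Σ t=0..4: t=0:+1/69120 t=1:−1/1728 t=2:+1/576 t=3:−1/1728 t=4:+1/69120 = 7/11520
⇒ 3j(4 5 5; 0 0 0)² = 2/143, sgn -1
Racah Σ t=4..4: t=4:+1/414720 = 1/414720
⇒ 3j(4 5 5; -4 5 -1)² = 2/429, sgn +1
4πI² = N·(3j₀)²·(3jₘ)² = 12/169
I = -1·√(0.0710059/4π) = -0.07516962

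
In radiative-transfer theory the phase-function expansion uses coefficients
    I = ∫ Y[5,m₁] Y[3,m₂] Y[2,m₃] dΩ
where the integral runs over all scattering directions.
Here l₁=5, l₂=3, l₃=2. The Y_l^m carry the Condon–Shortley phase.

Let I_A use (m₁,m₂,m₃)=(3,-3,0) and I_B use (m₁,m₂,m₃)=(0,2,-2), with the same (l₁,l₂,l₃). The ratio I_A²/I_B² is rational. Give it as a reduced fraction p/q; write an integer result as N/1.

Same 5,3,2: normalisation and zero-m 3j drop out of the ratio.
A: Δ: 6! 4! 0! / 11! → 1/2310; sum: t=0:+1/2880 = 1/2880; 3j²(5 3 2; 3 -3 0) = Δ·Π!·Σ² = 2/165  (sign +1)
B: Δ: 6! 4! 0! / 11! → 1/2310; sum: t=5:−1/2880 = -1/2880; 3j²(5 3 2; 0 2 -2) = Δ·Π!·Σ² = 1/462  (sign -1)
I_A²/I_B² = (2/165)/(1/462) = 28/5

28/5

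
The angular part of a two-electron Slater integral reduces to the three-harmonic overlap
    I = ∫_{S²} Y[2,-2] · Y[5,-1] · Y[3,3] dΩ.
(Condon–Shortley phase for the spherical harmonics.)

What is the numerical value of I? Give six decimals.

-0.023961

m-sum 0 ✓  L=10 even ✓  3≤3≤7 ✓
Π(2lᵢ+1) = 5×11×7 = 385
triangle coeff Δ(2,5,3) = 1/2310
Σ_t [2,2]: t=2:+1/144 = 1/144
(3j)²=10/231 [(2 5 3; 0 0 0)], sign=-1
Σ_t [4,4]: t=4:+1/17280 = 1/17280
(3j)²=1/2310 [(2 5 3; -2 -1 3)], sign=+1
⇒ 4πI² = 5/693
I = (-1)√(5/693/(4π)) = -0.02396147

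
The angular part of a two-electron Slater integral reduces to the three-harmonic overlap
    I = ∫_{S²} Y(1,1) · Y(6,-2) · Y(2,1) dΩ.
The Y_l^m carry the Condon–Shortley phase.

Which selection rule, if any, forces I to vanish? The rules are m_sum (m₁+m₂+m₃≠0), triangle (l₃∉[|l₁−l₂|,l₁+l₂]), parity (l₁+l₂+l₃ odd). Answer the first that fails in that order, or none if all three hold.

Σmᵢ = 0  ✓
l₃∈[|l₁−l₂|,l₁+l₂]=[5,7], have l₃=2  ✗
Σlᵢ = 9 ⇒ odd

triangle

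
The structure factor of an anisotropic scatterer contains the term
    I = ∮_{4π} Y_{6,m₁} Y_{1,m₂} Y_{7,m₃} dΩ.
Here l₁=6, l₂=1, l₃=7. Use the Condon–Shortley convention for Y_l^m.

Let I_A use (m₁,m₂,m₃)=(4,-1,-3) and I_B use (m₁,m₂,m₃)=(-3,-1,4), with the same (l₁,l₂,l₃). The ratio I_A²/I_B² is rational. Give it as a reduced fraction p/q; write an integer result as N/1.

Same 6,1,7: normalisation and zero-m 3j drop out of the ratio.
A: Δ: 0! 12! 2! / 15! → 1/1365; sum: t=0:+1/14515200 = 1/14515200; 3j²(6 1 7; 4 -1 -3) = Δ·Π!·Σ² = 2/455  (sign +1)
B: Δ: 0! 12! 2! / 15! → 1/1365; sum: t=0:+1/4354560 = 1/4354560; 3j²(6 1 7; -3 -1 4) = Δ·Π!·Σ² = 11/273  (sign -1)
I_A²/I_B² = (2/455)/(11/273) = 6/55

6/55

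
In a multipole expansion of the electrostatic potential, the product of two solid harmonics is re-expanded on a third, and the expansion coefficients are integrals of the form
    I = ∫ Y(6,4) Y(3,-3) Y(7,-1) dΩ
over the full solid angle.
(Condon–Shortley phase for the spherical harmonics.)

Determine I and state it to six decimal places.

0.086279

m-sum 0 ✓  L=16 even ✓  3≤7≤9 ✓
Π(2lᵢ+1) = 13×7×15 = 1365
triangle coeff Δ(6,3,7) = 1/2042040
Σ_t [0,2]: t=0:+1/207360 t=1:−1/57600 t=2:+1/207360 = -1/129600
(3j)²=168/12155 [(6 3 7; 0 0 0)], sign=+1
Σ_t [0,0]: t=0:+1/3870720 = 1/3870720
(3j)²=675/136136 [(6 3 7; 4 -3 -1)], sign=+1
⇒ 4πI² = 42525/454597
I = (+1)√(42525/454597/(4π)) = 0.08627877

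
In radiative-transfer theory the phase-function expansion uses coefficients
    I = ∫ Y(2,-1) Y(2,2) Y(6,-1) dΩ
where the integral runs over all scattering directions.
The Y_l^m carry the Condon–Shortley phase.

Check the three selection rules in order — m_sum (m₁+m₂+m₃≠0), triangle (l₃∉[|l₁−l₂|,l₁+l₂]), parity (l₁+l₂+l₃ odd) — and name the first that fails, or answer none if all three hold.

azimuthal sum: -1 + 2 − 1 = 0  ✓
0 ≤ 6 ≤ 4 (triangle on l)  ✗
L = 2 + 2 + 6 = 10 (even)

triangle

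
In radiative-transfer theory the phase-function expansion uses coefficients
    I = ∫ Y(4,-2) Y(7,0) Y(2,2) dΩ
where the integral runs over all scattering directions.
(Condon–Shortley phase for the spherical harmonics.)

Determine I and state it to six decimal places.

triangle: need 3≤l₃≤11, have 2; I=0

0.000000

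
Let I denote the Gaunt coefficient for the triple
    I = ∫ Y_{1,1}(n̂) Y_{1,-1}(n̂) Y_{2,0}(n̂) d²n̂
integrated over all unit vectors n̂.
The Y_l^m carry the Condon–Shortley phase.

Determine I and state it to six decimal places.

m-sum 0 ✓  L=4 even ✓  0≤2≤2 ✓
Π(2lᵢ+1) = 3×3×5 = 45
triangle coeff Δ(1,1,2) = 1/30
Σ_t [0,0]: t=0:+1/1 = 1/1
(3j)²=2/15 [(1 1 2; 0 0 0)], sign=+1
Σ_t [0,0]: t=0:+1/4 = 1/4
(3j)²=1/30 [(1 1 2; 1 -1 0)], sign=+1
⇒ 4πI² = 1/5
I = (+1)√(1/5/(4π)) = 0.12615663

0.126157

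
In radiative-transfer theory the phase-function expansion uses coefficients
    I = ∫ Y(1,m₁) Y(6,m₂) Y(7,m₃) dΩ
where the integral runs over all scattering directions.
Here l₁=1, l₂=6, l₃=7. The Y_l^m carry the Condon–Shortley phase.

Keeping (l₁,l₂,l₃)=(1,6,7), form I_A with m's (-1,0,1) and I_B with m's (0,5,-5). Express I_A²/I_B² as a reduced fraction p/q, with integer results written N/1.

7/6

Same 1,6,7: normalisation and zero-m 3j drop out of the ratio.
A: Δ: 0! 2! 12! / 15! → 1/1365; sum: t=0:+1/1036800 = 1/1036800; 3j²(1 6 7; -1 0 1) = Δ·Π!·Σ² = 4/195  (sign +1)
B: Δ: 0! 2! 12! / 15! → 1/1365; sum: t=0:+1/39916800 = 1/39916800; 3j²(1 6 7; 0 5 -5) = Δ·Π!·Σ² = 8/455  (sign +1)
I_A²/I_B² = (4/195)/(8/455) = 7/6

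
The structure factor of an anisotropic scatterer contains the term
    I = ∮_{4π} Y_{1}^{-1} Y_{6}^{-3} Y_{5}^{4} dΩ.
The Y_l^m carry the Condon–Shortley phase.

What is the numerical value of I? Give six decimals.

Rules hold: Σm=0, L=12 even, 5≤5≤7.
N = 3·13·11 = 429
Δ = 2!·0!·10!/13! = 1/858
Racah Σ t=1..1: t=1:−1/14400 = -1/14400
⇒ 3j(1 6 5; 0 0 0)² = 6/143, sgn +1
Racah Σ t=2..2: t=2:+1/725760 = 1/725760
⇒ 3j(1 6 5; -1 -3 4)² = 1/286, sgn -1
4πI² = N·(3j₀)²·(3jₘ)² = 9/143
I = -1·√(0.0629371/4π) = -0.07076985

-0.070770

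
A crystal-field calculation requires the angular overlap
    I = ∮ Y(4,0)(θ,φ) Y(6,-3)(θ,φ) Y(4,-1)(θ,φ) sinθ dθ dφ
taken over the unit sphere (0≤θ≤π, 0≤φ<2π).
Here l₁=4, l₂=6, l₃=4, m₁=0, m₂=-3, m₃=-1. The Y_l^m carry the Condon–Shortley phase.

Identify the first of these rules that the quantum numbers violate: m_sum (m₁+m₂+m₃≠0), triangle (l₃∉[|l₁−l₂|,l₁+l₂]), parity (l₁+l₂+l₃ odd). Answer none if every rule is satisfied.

m_sum

azimuthal sum: 0 − 3 − 1 = -4  ✗
2 ≤ 4 ≤ 10 (triangle on l)
L = 4 + 6 + 4 = 14 (even)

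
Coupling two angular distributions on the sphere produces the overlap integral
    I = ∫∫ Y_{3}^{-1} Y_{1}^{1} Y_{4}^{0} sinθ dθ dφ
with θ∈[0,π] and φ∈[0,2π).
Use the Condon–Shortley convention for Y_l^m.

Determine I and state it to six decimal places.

Checks pass: Σm=0; 8 even; l₃=4∈[2,4].
(2·3+1)(2·1+1)(2·4+1) = 189
Δ: 0! 6! 2! / 9! → 1/252
sum: t=0:+1/36 = 1/36
3j²(3 1 4; 0 0 0) = Δ·Π!·Σ² = 4/63  (sign +1)
sum: t=0:+1/96 = 1/96
3j²(3 1 4; -1 1 0) = Δ·Π!·Σ² = 1/42  (sign +1)
combine: 4πI² = 189·4/63·1/42 = 2/7
take √, sign +1: I = 0.15078601

0.150786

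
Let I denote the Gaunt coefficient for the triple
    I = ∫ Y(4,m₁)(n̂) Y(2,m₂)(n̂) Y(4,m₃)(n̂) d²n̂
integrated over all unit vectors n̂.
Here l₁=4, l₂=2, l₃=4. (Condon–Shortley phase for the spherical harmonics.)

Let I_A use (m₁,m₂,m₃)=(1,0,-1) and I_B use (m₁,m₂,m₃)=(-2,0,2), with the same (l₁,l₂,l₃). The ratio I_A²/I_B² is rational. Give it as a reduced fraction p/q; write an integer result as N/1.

Shared (l₁,l₂,l₃)=(4,2,4): N and (l;000)² cancel in I_A²/I_B².
A: Δ = 2!·6!·2!/11! = 1/13860; Racah Σ t=0..2: t=0:+1/144 t=1:−1/48 t=2:+1/480 = -17/1440; ⇒ 3j(4 2 4; 1 0 -1)² = 289/13860, sgn +1
B: Δ = 2!·6!·2!/11! = 1/13860; Racah Σ t=0..2: t=0:+1/2880 t=1:−1/120 t=2:+1/192 = -1/360; ⇒ 3j(4 2 4; -2 0 2)² = 16/3465, sgn -1
I_A²/I_B² = (289/13860)/(16/3465) = 289/64

289/64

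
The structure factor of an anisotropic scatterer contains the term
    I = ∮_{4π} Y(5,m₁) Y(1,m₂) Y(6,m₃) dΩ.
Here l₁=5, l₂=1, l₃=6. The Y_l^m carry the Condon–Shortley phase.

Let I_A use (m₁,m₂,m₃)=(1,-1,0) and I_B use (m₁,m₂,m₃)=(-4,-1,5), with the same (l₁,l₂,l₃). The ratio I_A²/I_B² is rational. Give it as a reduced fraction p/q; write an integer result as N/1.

3/11

Same 5,1,6: normalisation and zero-m 3j drop out of the ratio.
A: Δ: 0! 10! 2! / 13! → 1/858; sum: t=0:+1/34560 = 1/34560; 3j²(5 1 6; 1 -1 0) = Δ·Π!·Σ² = 5/286  (sign +1)
B: Δ: 0! 10! 2! / 13! → 1/858; sum: t=0:+1/725760 = 1/725760; 3j²(5 1 6; -4 -1 5) = Δ·Π!·Σ² = 5/78  (sign -1)
I_A²/I_B² = (5/286)/(5/78) = 3/11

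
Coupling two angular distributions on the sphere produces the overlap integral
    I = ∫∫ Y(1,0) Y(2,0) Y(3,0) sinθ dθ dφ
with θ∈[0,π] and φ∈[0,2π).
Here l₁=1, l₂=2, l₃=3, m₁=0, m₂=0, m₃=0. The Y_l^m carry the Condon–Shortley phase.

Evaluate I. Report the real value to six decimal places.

0.247767

Rules hold: Σm=0, L=6 even, 1≤3≤3.
N = 3·5·7 = 105
Δ = 0!·2!·4!/7! = 1/105
Racah Σ t=0..0: t=0:+1/4 = 1/4
⇒ 3j(1 2 3; 0 0 0)² = 3/35, sgn -1
(m-triple is (0,0,0) — same symbol as above.)
4πI² = N·(3j₀)²·(3jₘ)² = 27/35
I = +1·√(0.771429/4π) = 0.24776670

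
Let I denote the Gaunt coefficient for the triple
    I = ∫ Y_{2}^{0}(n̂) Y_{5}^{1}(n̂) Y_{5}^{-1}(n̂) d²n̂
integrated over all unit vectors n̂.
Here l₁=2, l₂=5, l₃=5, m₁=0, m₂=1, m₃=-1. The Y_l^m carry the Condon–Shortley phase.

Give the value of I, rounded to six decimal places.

Rules hold: Σm=0, L=12 even, 3≤5≤7.
N = 5·11·11 = 605
Δ = 2!·2!·8!/13! = 1/38610
Racah Σ t=0..2: t=0:+1/2880 t=1:−1/576 t=2:+1/2880 = -1/960
⇒ 3j(2 5 5; 0 0 0)² = 10/429, sgn +1
Racah Σ t=0..2: t=0:+1/5760 t=1:−1/720 t=2:+1/2304 = -1/1280
⇒ 3j(2 5 5; 0 1 -1)² = 27/1430, sgn -1
4πI² = N·(3j₀)²·(3jₘ)² = 45/169
I = -1·√(0.266272/4π) = -0.14556534

-0.145565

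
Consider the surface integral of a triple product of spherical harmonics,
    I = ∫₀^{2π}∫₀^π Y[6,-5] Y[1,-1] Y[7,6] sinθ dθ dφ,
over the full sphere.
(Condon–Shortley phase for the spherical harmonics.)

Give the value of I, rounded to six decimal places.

m-sum 0 ✓  L=14 even ✓  5≤7≤7 ✓
Π(2lᵢ+1) = 13×3×15 = 585
triangle coeff Δ(6,1,7) = 1/1365
Σ_t [0,0]: t=0:+1/518400 = 1/518400
(3j)²=7/195 [(6 1 7; 0 0 0)], sign=-1
Σ_t [0,0]: t=0:+1/79833600 = 1/79833600
(3j)²=2/35 [(6 1 7; -5 -1 6)], sign=-1
⇒ 4πI² = 6/5
I = (+1)√(6/5/(4π)) = 0.30901936

0.309019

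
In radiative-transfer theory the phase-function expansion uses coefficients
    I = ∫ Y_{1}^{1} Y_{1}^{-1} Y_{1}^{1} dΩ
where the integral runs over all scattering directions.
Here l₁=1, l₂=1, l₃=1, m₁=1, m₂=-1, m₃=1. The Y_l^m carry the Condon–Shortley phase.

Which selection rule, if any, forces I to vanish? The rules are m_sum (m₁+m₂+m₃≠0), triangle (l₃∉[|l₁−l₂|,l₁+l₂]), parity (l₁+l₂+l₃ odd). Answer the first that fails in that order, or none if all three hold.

azimuthal sum: 1 − 1 + 1 = 1  ✗
0 ≤ 1 ≤ 2 (triangle on l)
L = 1 + 1 + 1 = 3 (odd)

m_sum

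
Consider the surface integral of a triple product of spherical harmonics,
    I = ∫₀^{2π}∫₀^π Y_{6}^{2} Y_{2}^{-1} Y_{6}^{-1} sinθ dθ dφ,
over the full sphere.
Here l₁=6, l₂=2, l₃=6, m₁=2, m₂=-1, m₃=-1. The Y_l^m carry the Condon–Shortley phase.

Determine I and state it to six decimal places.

0.088837

Rules hold: Σm=0, L=14 even, 4≤6≤8.
N = 13·5·13 = 845
Δ = 2!·10!·2!/15! = 1/90090
Racah Σ t=0..2: t=0:+1/69120 t=1:−1/14400 t=2:+1/69120 = -7/172800
⇒ 3j(6 2 6; 0 0 0)² = 14/715, sgn -1
Racah Σ t=0..1: t=0:+1/34560 t=1:−1/60480 = 1/80640
⇒ 3j(6 2 6; 2 -1 -1)² = 6/1001, sgn -1
4πI² = N·(3j₀)²·(3jₘ)² = 12/121
I = +1·√(0.0991736/4π) = 0.08883682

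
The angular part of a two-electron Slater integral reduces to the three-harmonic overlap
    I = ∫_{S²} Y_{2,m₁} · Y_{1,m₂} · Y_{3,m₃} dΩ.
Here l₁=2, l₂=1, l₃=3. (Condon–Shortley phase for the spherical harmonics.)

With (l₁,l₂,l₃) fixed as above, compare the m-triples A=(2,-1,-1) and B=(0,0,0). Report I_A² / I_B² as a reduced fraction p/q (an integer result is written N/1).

1/9

Same 2,1,3: normalisation and zero-m 3j drop out of the ratio.
A: Δ: 0! 4! 2! / 7! → 1/105; sum: t=0:+1/48 = 1/48; 3j²(2 1 3; 2 -1 -1) = Δ·Π!·Σ² = 1/105  (sign +1)
B: Δ: 0! 4! 2! / 7! → 1/105; sum: t=0:+1/4 = 1/4; 3j²(2 1 3; 0 0 0) = Δ·Π!·Σ² = 3/35  (sign -1)
I_A²/I_B² = (1/105)/(3/35) = 1/9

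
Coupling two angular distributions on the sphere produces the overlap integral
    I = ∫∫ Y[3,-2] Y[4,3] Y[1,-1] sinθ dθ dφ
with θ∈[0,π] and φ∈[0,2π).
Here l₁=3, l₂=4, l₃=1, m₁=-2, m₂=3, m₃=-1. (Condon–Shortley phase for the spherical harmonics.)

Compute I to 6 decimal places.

Rules hold: Σm=0, L=8 even, 1≤1≤7.
N = 7·9·3 = 189
Δ = 6!·0!·2!/9! = 1/252
Racah Σ t=3..3: t=3:−1/36 = -1/36
⇒ 3j(3 4 1; 0 0 0)² = 4/63, sgn +1
Racah Σ t=5..5: t=5:−1/240 = -1/240
⇒ 3j(3 4 1; -2 3 -1)² = 1/12, sgn -1
4πI² = N·(3j₀)²·(3jₘ)² = 1/1
I = -1·√(1/4π) = -0.28209479

-0.282095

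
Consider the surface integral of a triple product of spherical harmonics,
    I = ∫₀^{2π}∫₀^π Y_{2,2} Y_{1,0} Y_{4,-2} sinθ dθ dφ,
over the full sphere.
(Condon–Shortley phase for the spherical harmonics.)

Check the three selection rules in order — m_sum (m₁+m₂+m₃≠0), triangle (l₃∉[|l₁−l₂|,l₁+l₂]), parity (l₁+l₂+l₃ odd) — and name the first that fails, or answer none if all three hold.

m₁+m₂+m₃ = 2 + 0 − 2 = 0  ✓
triangle: |2−1|=1 ≤ l₃=4 ≤ 2+1=3  ✗
parity: l₁+l₂+l₃ = 7 is odd

triangle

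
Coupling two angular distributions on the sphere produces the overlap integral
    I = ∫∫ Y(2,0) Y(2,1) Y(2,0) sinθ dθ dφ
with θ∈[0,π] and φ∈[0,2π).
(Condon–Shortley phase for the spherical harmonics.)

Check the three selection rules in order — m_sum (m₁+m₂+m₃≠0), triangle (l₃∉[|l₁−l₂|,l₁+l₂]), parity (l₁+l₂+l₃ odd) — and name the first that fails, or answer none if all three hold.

m_sum

azimuthal sum: 0 + 1 + 0 = 1  ✗
0 ≤ 2 ≤ 4 (triangle on l)
L = 2 + 2 + 2 = 6 (even)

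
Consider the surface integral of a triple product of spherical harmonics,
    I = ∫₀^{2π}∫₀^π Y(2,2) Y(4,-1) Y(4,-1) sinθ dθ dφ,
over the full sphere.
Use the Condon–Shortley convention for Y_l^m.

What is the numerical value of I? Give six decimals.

Rules hold: Σm=0, L=10 even, 2≤4≤6.
N = 5·9·9 = 405
Δ = 2!·2!·6!/11! = 1/13860
Racah Σ t=0..2: t=0:+1/192 t=1:−1/36 t=2:+1/192 = -5/288
⇒ 3j(2 4 4; 0 0 0)² = 20/693, sgn -1
Racah Σ t=0..0: t=0:+1/144 = 1/144
⇒ 3j(2 4 4; 2 -1 -1)² = 10/231, sgn -1
4πI² = N·(3j₀)²·(3jₘ)² = 3000/5929
I = +1·√(0.505988/4π) = 0.20066192

0.200662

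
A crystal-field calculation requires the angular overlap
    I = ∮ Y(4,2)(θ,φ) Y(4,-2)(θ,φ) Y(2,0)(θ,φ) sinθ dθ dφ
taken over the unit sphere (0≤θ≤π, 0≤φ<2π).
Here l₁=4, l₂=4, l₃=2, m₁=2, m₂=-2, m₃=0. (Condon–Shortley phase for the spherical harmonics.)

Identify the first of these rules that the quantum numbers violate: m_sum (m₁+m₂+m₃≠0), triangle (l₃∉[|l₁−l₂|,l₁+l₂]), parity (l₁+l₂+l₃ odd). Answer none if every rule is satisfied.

Σmᵢ = 0  ✓
l₃∈[|l₁−l₂|,l₁+l₂]=[0,8], have l₃=2  ✓
Σlᵢ = 10 ⇒ even  ✓

none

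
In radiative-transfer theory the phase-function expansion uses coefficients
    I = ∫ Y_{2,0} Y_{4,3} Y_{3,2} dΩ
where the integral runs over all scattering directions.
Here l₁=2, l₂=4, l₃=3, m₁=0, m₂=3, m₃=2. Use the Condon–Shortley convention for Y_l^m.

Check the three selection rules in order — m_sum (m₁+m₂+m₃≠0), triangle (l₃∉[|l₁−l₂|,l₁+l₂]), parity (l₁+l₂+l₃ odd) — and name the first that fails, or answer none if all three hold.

m₁+m₂+m₃ = 0 + 3 + 2 = 5  ✗
triangle: |2−4|=2 ≤ l₃=3 ≤ 2+4=6
parity: l₁+l₂+l₃ = 9 is odd

m_sum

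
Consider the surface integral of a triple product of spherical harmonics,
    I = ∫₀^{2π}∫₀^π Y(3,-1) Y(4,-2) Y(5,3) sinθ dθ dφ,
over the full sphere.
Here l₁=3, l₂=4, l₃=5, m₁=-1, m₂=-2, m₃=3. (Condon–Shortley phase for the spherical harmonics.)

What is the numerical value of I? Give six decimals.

-0.144236

Checks pass: Σm=0; 12 even; l₃=5∈[1,7].
(2·3+1)(2·4+1)(2·5+1) = 693
Δ: 2! 4! 6! / 13! → 1/180180
sum: t=0:+1/576 t=1:−1/144 t=2:+1/576 = -1/288
3j²(3 4 5; 0 0 0) = Δ·Π!·Σ² = 20/1001  (sign +1)
sum: t=0:+1/2304 t=1:−1/720 t=2:+1/5760 = -1/1280
3j²(3 4 5; -1 -2 3) = Δ·Π!·Σ² = 27/1430  (sign -1)
combine: 4πI² = 693·20/1001·27/1430 = 486/1859
take √, sign -1: I = -0.14423595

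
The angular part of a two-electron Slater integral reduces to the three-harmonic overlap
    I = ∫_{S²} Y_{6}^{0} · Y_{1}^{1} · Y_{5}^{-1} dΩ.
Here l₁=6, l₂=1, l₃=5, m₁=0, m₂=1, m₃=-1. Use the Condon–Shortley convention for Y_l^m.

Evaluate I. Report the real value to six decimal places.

0.158246

m-sum 0 ✓  L=12 even ✓  5≤5≤7 ✓
Π(2lᵢ+1) = 13×3×11 = 429
triangle coeff Δ(6,1,5) = 1/858
Σ_t [1,1]: t=1:−1/14400 = -1/14400
(3j)²=6/143 [(6 1 5; 0 0 0)], sign=+1
Σ_t [2,2]: t=2:+1/34560 = 1/34560
(3j)²=5/286 [(6 1 5; 0 1 -1)], sign=+1
⇒ 4πI² = 45/143
I = (+1)√(45/143/(4π)) = 0.15824621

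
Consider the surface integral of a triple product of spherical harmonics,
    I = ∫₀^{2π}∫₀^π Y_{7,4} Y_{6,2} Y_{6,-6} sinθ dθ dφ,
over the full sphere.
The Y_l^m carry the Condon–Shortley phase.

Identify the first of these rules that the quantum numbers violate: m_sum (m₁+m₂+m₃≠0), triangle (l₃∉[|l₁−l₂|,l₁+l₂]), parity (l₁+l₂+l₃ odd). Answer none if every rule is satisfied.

m₁+m₂+m₃ = 4 + 2 − 6 = 0  ✓
triangle: |7−6|=1 ≤ l₃=6 ≤ 7+6=13  ✓
parity: l₁+l₂+l₃ = 19 is odd  ✗

parity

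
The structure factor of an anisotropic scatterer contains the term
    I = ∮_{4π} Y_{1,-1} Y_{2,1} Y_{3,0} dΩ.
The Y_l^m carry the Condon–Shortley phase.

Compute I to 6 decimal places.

m-sum 0 ✓  L=6 even ✓  1≤3≤3 ✓
Π(2lᵢ+1) = 3×5×7 = 105
triangle coeff Δ(1,2,3) = 1/105
Σ_t [0,0]: t=0:+1/4 = 1/4
(3j)²=3/35 [(1 2 3; 0 0 0)], sign=-1
Σ_t [0,0]: t=0:+1/12 = 1/12
(3j)²=1/35 [(1 2 3; -1 1 0)], sign=-1
⇒ 4πI² = 9/35
I = (+1)√(9/35/(4π)) = 0.14304817

0.143048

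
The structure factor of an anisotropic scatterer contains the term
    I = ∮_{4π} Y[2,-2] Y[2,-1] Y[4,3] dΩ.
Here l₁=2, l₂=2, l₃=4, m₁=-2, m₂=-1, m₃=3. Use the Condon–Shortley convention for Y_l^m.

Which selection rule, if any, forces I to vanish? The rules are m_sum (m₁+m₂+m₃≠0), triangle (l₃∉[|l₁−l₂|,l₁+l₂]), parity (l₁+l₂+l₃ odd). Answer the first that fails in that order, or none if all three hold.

none

Σmᵢ = 0  ✓
l₃∈[|l₁−l₂|,l₁+l₂]=[0,4], have l₃=4  ✓
Σlᵢ = 8 ⇒ even  ✓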